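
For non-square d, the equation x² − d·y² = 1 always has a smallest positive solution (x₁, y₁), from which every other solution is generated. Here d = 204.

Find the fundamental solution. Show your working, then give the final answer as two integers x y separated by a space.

4999 350

√204 = [14; 3,1,1,6,1,1,3,28, …], period ℓ=8 (even) → k=7
step 0: (14, 1)  from 14·(1,0) + (0,1)
…
step 2: (57, 4)  from 1·(43,3) + (14,1)
…
step 4: (657, 46)  from 6·(100,7) + (57,4)
step 5: (757, 53)  from 1·(657,46) + (100,7)
step 6: (1414, 99)  from 1·(757,53) + (657,46)
step 7: (4999, 350)  from 3·(1414,99) + (757,53)
→ (4999, 350).  Check: 4999²=24990001, 204·350²=24990000, difference 1.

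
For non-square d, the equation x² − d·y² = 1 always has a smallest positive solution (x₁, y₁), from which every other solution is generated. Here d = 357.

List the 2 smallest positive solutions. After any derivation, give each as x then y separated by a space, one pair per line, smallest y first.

3401 180
23133601 1224360

d=357: √d = [18; 1,8,2,8,1,36] (ℓ=6, even), read p_5/q_5
i=0: a=18 ⇒ p=18, q=1
…
i=2: a=8 ⇒ p=170, q=9
…
i=4: a=8 ⇒ p=3042, q=161
i=5: a=1 ⇒ p=3401, q=180
(x₁, y₁) = (3401, 180);  3401² − 357·180² = 1 ✓
k=2:  x_2 = 3401·3401+357·180·180 = 23133601,  y_2 = 3401·180+180·3401 = 1224360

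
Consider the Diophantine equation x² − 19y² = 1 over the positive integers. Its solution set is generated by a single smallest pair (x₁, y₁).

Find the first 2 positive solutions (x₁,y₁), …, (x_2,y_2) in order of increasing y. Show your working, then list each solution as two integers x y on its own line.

d=19: √d = [4; 2,1,3,1,2,8] (ℓ=6, even), read p_5/q_5
i=0: a=4 ⇒ p=4, q=1
…
i=4: a=1 ⇒ p=61, q=14
i=5: a=2 ⇒ p=170, q=39
(x₁, y₁) = (170, 39);  170² − 19·39² = 1 ✓
(170+39√19)^2 = 57799 + 13260√19

170 39
57799 13260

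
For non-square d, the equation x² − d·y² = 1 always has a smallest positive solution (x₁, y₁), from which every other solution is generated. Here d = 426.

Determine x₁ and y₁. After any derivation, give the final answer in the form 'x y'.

√426 → a₀=20, period (1,1,1,3,2,6,2,3,1,1,1,40); ℓ=12 even so k=11
k=0  a_k=20  p_k/q_k = 20/1
k=1  a_k=1  p_k/q_k = 21/1
…
k=3  a_k=1  p_k/q_k = 62/3
…
k=6  a_k=6  p_k/q_k = 3323/161
k=7  a_k=2  p_k/q_k = 7162/347
…
k=10  a_k=1  p_k/q_k = 56780/2751
k=11  a_k=1  p_k/q_k = 88751/4300
(x₁, y₁) = (88751, 4300);  88751² − 426·4300² = 1 ✓

88751 4300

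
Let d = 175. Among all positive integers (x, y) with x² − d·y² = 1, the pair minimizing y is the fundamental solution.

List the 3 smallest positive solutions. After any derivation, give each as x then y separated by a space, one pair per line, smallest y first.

√175 → a₀=13, period (4,2,1,2,4,26); ℓ=6 even so k=5
a_0=13:  p_0=13·1+0=13,  q_0=13·0+1=1
a_1=4:  p_1=4·13+1=53,  q_1=4·1+0=4
a_2=2:  p_2=2·53+13=119,  q_2=2·4+1=9
…
a_4=2:  p_4=2·172+119=463,  q_4=2·13+9=35
a_5=4:  p_5=4·463+172=2024,  q_5=4·35+13=153
fundamental: x₁=2024, y₁=153  (since 4096576 − 175·23409 = 1)
n=2: (2024,153)∘(2024,153) = (2024·2024+175·153·153, 2024·153+153·2024) = (8193151,619344)
n=3: (8193151,619344)∘(2024,153) = (2024·8193151+175·153·619344, 2024·619344+153·8193151) = (33165873224,2507104359)

2024 153
8193151 619344
33165873224 2507104359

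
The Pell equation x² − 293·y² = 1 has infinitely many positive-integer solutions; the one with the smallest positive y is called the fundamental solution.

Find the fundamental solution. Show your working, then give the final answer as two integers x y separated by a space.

[17; 8,1,1,8,34] for √293; ℓ=5 ⇒ convergent index 9
i=0: a=17 ⇒ p=17, q=1
i=1: a=8 ⇒ p=137, q=8
…
i=3: a=1 ⇒ p=291, q=17
i=4: a=8 ⇒ p=2482, q=145
i=5: a=34 ⇒ p=84679, q=4947
i=6: a=8 ⇒ p=679914, q=39721
…
i=8: a=1 ⇒ p=1444507, q=84389
i=9: a=8 ⇒ p=12320649, q=719780
→ (12320649, 719780).  Check: 12320649²=151798391781201, 293·719780²=151798391781200, difference 1.

12320649 719780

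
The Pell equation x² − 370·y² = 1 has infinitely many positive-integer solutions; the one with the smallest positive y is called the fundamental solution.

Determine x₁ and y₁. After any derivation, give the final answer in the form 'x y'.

√370 = [19; 4,4,38, …], period ℓ=3 (odd) → k=5
i=0: a=19 ⇒ p=19, q=1
i=1: a=4 ⇒ p=77, q=4
…
i=4: a=4 ⇒ p=50339, q=2617
i=5: a=4 ⇒ p=213859, q=11118
fundamental: x₁=213859, y₁=11118  (since 45735671881 − 370·123609924 = 1)

213859 11118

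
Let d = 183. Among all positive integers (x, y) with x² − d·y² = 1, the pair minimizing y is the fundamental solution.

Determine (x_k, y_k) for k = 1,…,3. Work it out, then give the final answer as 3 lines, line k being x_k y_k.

√183 → a₀=13, period (1,1,8,1,1,26); ℓ=6 even so k=5
k=0  a_k=13  p_k/q_k = 13/1
k=1  a_k=1  p_k/q_k = 14/1
k=2  a_k=1  p_k/q_k = 27/2
k=3  a_k=8  p_k/q_k = 230/17
k=4  a_k=1  p_k/q_k = 257/19
k=5  a_k=1  p_k/q_k = 487/36
(x₁, y₁) = (487, 36);  487² − 183·36² = 1 ✓
n=2: (487,36)∘(487,36) = (487·487+183·36·36, 487·36+36·487) = (474337,35064)
n=3: (474337,35064)∘(487,36) = (487·474337+183·36·35064, 487·35064+36·474337) = (462003751,34152300)

487 36
474337 35064
462003751 34152300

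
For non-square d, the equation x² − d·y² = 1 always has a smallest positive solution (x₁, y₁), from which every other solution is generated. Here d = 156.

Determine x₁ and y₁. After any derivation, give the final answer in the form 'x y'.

[12; 2,24] for √156; ℓ=2 ⇒ convergent index 1
a_0=12:  p_0=12·1+0=12,  q_0=12·0+1=1
a_1=2:  p_1=2·12+1=25,  q_1=2·1+0=2
fundamental: x₁=25, y₁=2  (since 625 − 156·4 = 1)

25 2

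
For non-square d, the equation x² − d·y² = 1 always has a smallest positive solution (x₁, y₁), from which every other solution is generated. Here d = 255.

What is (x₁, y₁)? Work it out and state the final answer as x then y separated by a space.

16 1

√255 → a₀=15, period (1,30); ℓ=2 even so k=1
k=0  a_k=15  p_k/q_k = 15/1
k=1  a_k=1  p_k/q_k = 16/1
→ (16, 1).  Check: 16²=256, 255·1²=255, difference 1.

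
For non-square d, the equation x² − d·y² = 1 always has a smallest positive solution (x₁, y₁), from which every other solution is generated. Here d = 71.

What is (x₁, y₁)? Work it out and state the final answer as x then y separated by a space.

3480 413

[8; 2,2,1,7,1,2,2,16] for √71; ℓ=8 ⇒ convergent index 7
i=0: a=8 ⇒ p=8, q=1
…
i=2: a=2 ⇒ p=42, q=5
…
i=4: a=7 ⇒ p=455, q=54
i=5: a=1 ⇒ p=514, q=61
i=6: a=2 ⇒ p=1483, q=176
i=7: a=2 ⇒ p=3480, q=413
→ (3480, 413).  Check: 3480²=12110400, 71·413²=12110399, difference 1.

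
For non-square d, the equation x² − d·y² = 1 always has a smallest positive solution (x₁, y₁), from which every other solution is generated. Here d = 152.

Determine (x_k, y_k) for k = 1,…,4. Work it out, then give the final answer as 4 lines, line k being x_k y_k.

√152 → a₀=12, period (3,24); ℓ=2 even so k=1
k=0  a_k=12  p_k/q_k = 12/1
k=1  a_k=3  p_k/q_k = 37/3
→ (37, 3).  Check: 37²=1369, 152·3²=1368, difference 1.
n=2: (37,3)∘(37,3) = (37·37+152·3·3, 37·3+3·37) = (2737,222)
n=3: (2737,222)∘(37,3) = (37·2737+152·3·222, 37·222+3·2737) = (202501,16425)
n=4: (202501,16425)∘(37,3) = (37·202501+152·3·16425, 37·16425+3·202501) = (14982337,1215228)

37 3
2737 222
202501 16425
14982337 1215228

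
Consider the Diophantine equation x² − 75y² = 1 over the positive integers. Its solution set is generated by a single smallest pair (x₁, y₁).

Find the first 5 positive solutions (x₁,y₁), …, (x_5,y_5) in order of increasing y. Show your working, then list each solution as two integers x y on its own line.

26 3
1351 156
70226 8109
3650401 421512
189750626 21910515

√75 = [8; 1,1,1,16, …], period ℓ=4 (even) → k=3
i=0: a=8 ⇒ p=8, q=1
i=1: a=1 ⇒ p=9, q=1
i=2: a=1 ⇒ p=17, q=2
i=3: a=1 ⇒ p=26, q=3
(x₁, y₁) = (26, 3);  26² − 75·3² = 1 ✓
k=2:  x_2 = 26·26+75·3·3 = 1351,  y_2 = 26·3+3·26 = 156
k=3:  x_3 = 26·1351+75·3·156 = 70226,  y_3 = 26·156+3·1351 = 8109
k=4:  x_4 = 26·70226+75·3·8109 = 3650401,  y_4 = 26·8109+3·70226 = 421512
k=5:  x_5 = 26·3650401+75·3·421512 = 189750626,  y_5 = 26·421512+3·3650401 = 21910515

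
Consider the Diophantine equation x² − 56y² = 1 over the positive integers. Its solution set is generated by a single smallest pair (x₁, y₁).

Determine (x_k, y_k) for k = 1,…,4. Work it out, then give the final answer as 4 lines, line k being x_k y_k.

15 2
449 60
13455 1798
403201 53880

d=56: √d = [7; 2,14] (ℓ=2, even), read p_1/q_1
step 0: (7, 1)  from 7·(1,0) + (0,1)
step 1: (15, 2)  from 2·(7,1) + (1,0)
fundamental: x₁=15, y₁=2  (since 225 − 56·4 = 1)
(x_2, y_2) = (15·15 + 56·2·2, 15·2 + 2·15) = (449, 60)
(x_3, y_3) = (15·449 + 56·2·60, 15·60 + 2·449) = (13455, 1798)
(x_4, y_4) = (15·13455 + 56·2·1798, 15·1798 + 2·13455) = (403201, 53880)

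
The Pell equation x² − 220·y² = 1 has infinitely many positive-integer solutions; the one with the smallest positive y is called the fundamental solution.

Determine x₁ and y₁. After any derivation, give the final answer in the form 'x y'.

89 6

√220 → a₀=14, period (1,4,1,28); ℓ=4 even so k=3
i=0: a=14 ⇒ p=14, q=1
…
i=2: a=4 ⇒ p=74, q=5
i=3: a=1 ⇒ p=89, q=6
(x₁, y₁) = (89, 6);  89² − 220·6² = 1 ✓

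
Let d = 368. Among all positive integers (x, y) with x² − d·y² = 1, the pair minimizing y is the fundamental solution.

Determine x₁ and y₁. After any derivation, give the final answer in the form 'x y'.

√368 → a₀=19, period (5,2,5,38); ℓ=4 even so k=3
k=0  a_k=19  p_k/q_k = 19/1
…
k=2  a_k=2  p_k/q_k = 211/11
k=3  a_k=5  p_k/q_k = 1151/60
→ (1151, 60).  Check: 1151²=1324801, 368·60²=1324800, difference 1.

1151 60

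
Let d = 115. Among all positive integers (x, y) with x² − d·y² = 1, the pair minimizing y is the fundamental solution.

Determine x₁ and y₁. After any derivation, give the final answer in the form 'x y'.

1126 105

√115 → a₀=10, period (1,2,1,1,1,1,1,2,1,20); ℓ=10 even so k=9
a_0=10:  p_0=10·1+0=10,  q_0=10·0+1=1
…
a_3=1:  p_3=1·32+11=43,  q_3=1·3+1=4
…
a_6=1:  p_6=1·118+75=193,  q_6=1·11+7=18
a_7=1:  p_7=1·193+118=311,  q_7=1·18+11=29
a_8=2:  p_8=2·311+193=815,  q_8=2·29+18=76
a_9=1:  p_9=1·815+311=1126,  q_9=1·76+29=105
(x₁, y₁) = (1126, 105);  1126² − 115·105² = 1 ✓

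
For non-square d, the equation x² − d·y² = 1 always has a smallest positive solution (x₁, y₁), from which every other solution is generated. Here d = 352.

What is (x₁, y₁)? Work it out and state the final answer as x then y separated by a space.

d=352: √d = [18; 1,3,5,9,5,3,1,36] (ℓ=8, even), read p_7/q_7
k=0  a_k=18  p_k/q_k = 18/1
…
k=4  a_k=9  p_k/q_k = 3621/193
k=5  a_k=5  p_k/q_k = 18499/986
k=6  a_k=3  p_k/q_k = 59118/3151
k=7  a_k=1  p_k/q_k = 77617/4137
fundamental: x₁=77617, y₁=4137  (since 6024398689 − 352·17114769 = 1)

77617 4137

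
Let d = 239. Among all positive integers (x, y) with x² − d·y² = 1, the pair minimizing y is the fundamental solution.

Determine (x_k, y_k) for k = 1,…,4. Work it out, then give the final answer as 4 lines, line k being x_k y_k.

6195120 400729
76759023628799 4965128484960
951062724926484326640 61519133559490389671
11783895416893046404284364801 762236829394135240588726080

[15; 2,5,1,2,4,15,4,2,1,5,2,30] for √239; ℓ=12 ⇒ convergent index 11
step 0: (15, 1)  from 15·(1,0) + (0,1)
step 1: (31, 2)  from 2·(15,1) + (1,0)
step 2: (170, 11)  from 5·(31,2) + (15,1)
step 3: (201, 13)  from 1·(170,11) + (31,2)
step 4: (572, 37)  from 2·(201,13) + (170,11)
step 5: (2489, 161)  from 4·(572,37) + (201,13)
step 6: (37907, 2452)  from 15·(2489,161) + (572,37)
step 7: (154117, 9969)  from 4·(37907,2452) + (2489,161)
step 8: (346141, 22390)  from 2·(154117,9969) + (37907,2452)
step 9: (500258, 32359)  from 1·(346141,22390) + (154117,9969)
step 10: (2847431, 184185)  from 5·(500258,32359) + (346141,22390)
step 11: (6195120, 400729)  from 2·(2847431,184185) + (500258,32359)
fundamental: x₁=6195120, y₁=400729  (since 38379511814400 − 239·160583731441 = 1)
(6195120+400729√239)^2 = 76759023628799 + 4965128484960√239
(6195120+400729√239)^3 = 951062724926484326640 + 61519133559490389671√239
(6195120+400729√239)^4 = 11783895416893046404284364801 + 762236829394135240588726080√239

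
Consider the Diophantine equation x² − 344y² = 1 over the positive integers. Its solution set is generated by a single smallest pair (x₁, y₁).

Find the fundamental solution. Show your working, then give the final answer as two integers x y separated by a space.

√344 = [18; 1,1,4,1,3,1,4,1,1,36, …], period ℓ=10 (even) → k=9
a_0=18:  p_0=18·1+0=18,  q_0=18·0+1=1
a_1=1:  p_1=1·18+1=19,  q_1=1·1+0=1
a_2=1:  p_2=1·19+18=37,  q_2=1·1+1=2
a_3=4:  p_3=4·37+19=167,  q_3=4·2+1=9
a_4=1:  p_4=1·167+37=204,  q_4=1·9+2=11
a_5=3:  p_5=3·204+167=779,  q_5=3·11+9=42
a_6=1:  p_6=1·779+204=983,  q_6=1·42+11=53
a_7=4:  p_7=4·983+779=4711,  q_7=4·53+42=254
a_8=1:  p_8=1·4711+983=5694,  q_8=1·254+53=307
a_9=1:  p_9=1·5694+4711=10405,  q_9=1·307+254=561
fundamental: x₁=10405, y₁=561  (since 108264025 − 344·314721 = 1)

10405 561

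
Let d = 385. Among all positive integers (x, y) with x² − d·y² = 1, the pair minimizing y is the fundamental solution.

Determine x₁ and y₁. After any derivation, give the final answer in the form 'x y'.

95831 4884

d=385: √d = [19; 1,1,1,1,1,…,1,1,38] (ℓ=16, even), read p_15/q_15
step 0: (19, 1)  from 19·(1,0) + (0,1)
step 1: (20, 1)  from 1·(19,1) + (1,0)
step 2: (39, 2)  from 1·(20,1) + (19,1)
step 3: (59, 3)  from 1·(39,2) + (20,1)
step 4: (98, 5)  from 1·(59,3) + (39,2)
step 5: (157, 8)  from 1·(98,5) + (59,3)
…
step 7: (726, 37)  from 1·(569,29) + (157,8)
step 8: (2021, 103)  from 2·(726,37) + (569,29)
step 9: (2747, 140)  from 1·(2021,103) + (726,37)
step 10: (10262, 523)  from 3·(2747,140) + (2021,103)
step 11: (13009, 663)  from 1·(10262,523) + (2747,140)
step 12: (23271, 1186)  from 1·(13009,663) + (10262,523)
step 13: (36280, 1849)  from 1·(23271,1186) + (13009,663)
step 14: (59551, 3035)  from 1·(36280,1849) + (23271,1186)
step 15: (95831, 4884)  from 1·(59551,3035) + (36280,1849)
fundamental: x₁=95831, y₁=4884  (since 9183580561 − 385·23853456 = 1)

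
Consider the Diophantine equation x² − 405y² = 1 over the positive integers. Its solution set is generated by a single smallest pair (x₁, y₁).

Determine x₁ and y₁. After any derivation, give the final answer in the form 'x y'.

161 8

d=405: √d = [20; 8,40] (ℓ=2, even), read p_1/q_1
k=0  a_k=20  p_k/q_k = 20/1
k=1  a_k=8  p_k/q_k = 161/8
(x₁, y₁) = (161, 8);  161² − 405·8² = 1 ✓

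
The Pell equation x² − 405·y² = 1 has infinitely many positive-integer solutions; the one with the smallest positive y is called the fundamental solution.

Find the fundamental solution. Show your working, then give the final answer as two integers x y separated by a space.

161 8

d=405: √d = [20; 8,40] (ℓ=2, even), read p_1/q_1
a_0=20:  p_0=20·1+0=20,  q_0=20·0+1=1
a_1=8:  p_1=8·20+1=161,  q_1=8·1+0=8
(x₁, y₁) = (161, 8);  161² − 405·8² = 1 ✓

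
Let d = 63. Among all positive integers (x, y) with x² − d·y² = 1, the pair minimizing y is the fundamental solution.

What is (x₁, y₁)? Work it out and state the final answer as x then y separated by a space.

√63 → a₀=7, period (1,14); ℓ=2 even so k=1
step 0: (7, 1)  from 7·(1,0) + (0,1)
step 1: (8, 1)  from 1·(7,1) + (1,0)
(x₁, y₁) = (8, 1);  8² − 63·1² = 1 ✓

8 1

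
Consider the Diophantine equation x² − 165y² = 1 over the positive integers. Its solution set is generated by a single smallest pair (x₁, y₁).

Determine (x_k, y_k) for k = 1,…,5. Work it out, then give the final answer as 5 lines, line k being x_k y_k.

√165 → a₀=12, period (1,5,2,5,1,24); ℓ=6 even so k=5
step 0: (12, 1)  from 12·(1,0) + (0,1)
…
step 2: (77, 6)  from 5·(13,1) + (12,1)
step 3: (167, 13)  from 2·(77,6) + (13,1)
step 4: (912, 71)  from 5·(167,13) + (77,6)
step 5: (1079, 84)  from 1·(912,71) + (167,13)
fundamental: x₁=1079, y₁=84  (since 1164241 − 165·7056 = 1)
(1079+84√165)^2 = 2328481 + 181272√165
(1079+84√165)^3 = 5024860919 + 391184892√165
(1079+84√165)^4 = 10843647534721 + 844176815664√165
(1079+84√165)^5 = 23400586355066999 + 1821733177018020√165

1079 84
2328481 181272
5024860919 391184892
10843647534721 844176815664
23400586355066999 1821733177018020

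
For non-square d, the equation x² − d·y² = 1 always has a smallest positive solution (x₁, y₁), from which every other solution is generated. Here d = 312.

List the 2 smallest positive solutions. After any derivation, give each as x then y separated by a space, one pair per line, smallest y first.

53 3
5617 318

√312 → a₀=17, period (1,1,1,34); ℓ=4 even so k=3
step 0: (17, 1)  from 17·(1,0) + (0,1)
step 1: (18, 1)  from 1·(17,1) + (1,0)
step 2: (35, 2)  from 1·(18,1) + (17,1)
step 3: (53, 3)  from 1·(35,2) + (18,1)
fundamental: x₁=53, y₁=3  (since 2809 − 312·9 = 1)
(53+3√312)^2 = 5617 + 318√312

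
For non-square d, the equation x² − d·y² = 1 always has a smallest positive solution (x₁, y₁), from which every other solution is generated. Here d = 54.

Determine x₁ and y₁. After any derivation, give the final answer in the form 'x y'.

[7; 2,1,6,1,2,14] for √54; ℓ=6 ⇒ convergent index 5
i=0: a=7 ⇒ p=7, q=1
i=1: a=2 ⇒ p=15, q=2
i=2: a=1 ⇒ p=22, q=3
i=3: a=6 ⇒ p=147, q=20
i=4: a=1 ⇒ p=169, q=23
i=5: a=2 ⇒ p=485, q=66
fundamental: x₁=485, y₁=66  (since 235225 − 54·4356 = 1)

485 66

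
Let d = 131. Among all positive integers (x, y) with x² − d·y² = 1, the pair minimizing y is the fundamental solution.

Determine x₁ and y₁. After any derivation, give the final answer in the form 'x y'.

10610 927

√131 → a₀=11, period (2,4,11,4,2,22); ℓ=6 even so k=5
i=0: a=11 ⇒ p=11, q=1
i=1: a=2 ⇒ p=23, q=2
i=2: a=4 ⇒ p=103, q=9
i=3: a=11 ⇒ p=1156, q=101
i=4: a=4 ⇒ p=4727, q=413
i=5: a=2 ⇒ p=10610, q=927
→ (10610, 927).  Check: 10610²=112572100, 131·927²=112572099, difference 1.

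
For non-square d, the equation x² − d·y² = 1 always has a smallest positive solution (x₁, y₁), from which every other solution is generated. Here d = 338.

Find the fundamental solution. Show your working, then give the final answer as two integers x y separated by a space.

114243 6214

√338 → a₀=18, period (2,1,1,2,36); ℓ=5 odd so k=9
a_0=18:  p_0=18·1+0=18,  q_0=18·0+1=1
…
a_2=1:  p_2=1·37+18=55,  q_2=1·2+1=3
…
a_4=2:  p_4=2·92+55=239,  q_4=2·5+3=13
…
a_8=1:  p_8=1·26327+17631=43958,  q_8=1·1432+959=2391
a_9=2:  p_9=2·43958+26327=114243,  q_9=2·2391+1432=6214
fundamental: x₁=114243, y₁=6214  (since 13051463049 − 338·38613796 = 1)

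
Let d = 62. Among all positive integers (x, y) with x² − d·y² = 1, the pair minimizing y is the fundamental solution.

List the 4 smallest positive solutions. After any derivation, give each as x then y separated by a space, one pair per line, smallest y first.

√62 = [7; 1,6,1,14, …], period ℓ=4 (even) → k=3
k=0  a_k=7  p_k/q_k = 7/1
k=1  a_k=1  p_k/q_k = 8/1
k=2  a_k=6  p_k/q_k = 55/7
k=3  a_k=1  p_k/q_k = 63/8
fundamental: x₁=63, y₁=8  (since 3969 − 62·64 = 1)
(63+8√62)^2 = 7937 + 1008√62
(63+8√62)^3 = 999999 + 127000√62
(63+8√62)^4 = 125991937 + 16000992√62

63 8
7937 1008
999999 127000
125991937 16000992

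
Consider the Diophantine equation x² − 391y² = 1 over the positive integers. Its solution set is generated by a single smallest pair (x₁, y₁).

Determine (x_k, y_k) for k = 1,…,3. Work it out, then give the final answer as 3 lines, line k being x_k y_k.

7338680 371133
107712448284799 5447252648880
1580934379957370111960 79951288138564985667

√391 → a₀=19, period (1,3,2,2,1,…,3,1,38); ℓ=16 even so k=15
a_0=19:  p_0=19·1+0=19,  q_0=19·0+1=1
…
a_2=3:  p_2=3·20+19=79,  q_2=3·1+1=4
a_3=2:  p_3=2·79+20=178,  q_3=2·4+1=9
a_4=2:  p_4=2·178+79=435,  q_4=2·9+4=22
…
a_8=19:  p_8=19·2709+1048=52519,  q_8=19·137+53=2656
a_9=2:  p_9=2·52519+2709=107747,  q_9=2·2656+137=5449
…
a_12=2:  p_12=2·268013+160266=696292,  q_12=2·13554+8105=35213
…
a_14=3:  p_14=3·1660597+696292=5678083,  q_14=3·83980+35213=287153
a_15=1:  p_15=1·5678083+1660597=7338680,  q_15=1·287153+83980=371133
fundamental: x₁=7338680, y₁=371133  (since 53856224142400 − 391·137739703689 = 1)
(x_2, y_2) = (7338680·7338680 + 391·371133·371133, 7338680·371133 + 371133·7338680) = (107712448284799, 5447252648880)
(x_3, y_3) = (7338680·107712448284799 + 391·371133·5447252648880, 7338680·5447252648880 + 371133·107712448284799) = (1580934379957370111960, 79951288138564985667)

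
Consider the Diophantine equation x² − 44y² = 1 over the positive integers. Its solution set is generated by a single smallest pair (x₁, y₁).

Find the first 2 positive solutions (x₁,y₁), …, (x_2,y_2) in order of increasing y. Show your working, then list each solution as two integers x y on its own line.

[6; 1,1,1,2,1,1,1,12] for √44; ℓ=8 ⇒ convergent index 7
i=0: a=6 ⇒ p=6, q=1
…
i=5: a=1 ⇒ p=73, q=11
i=6: a=1 ⇒ p=126, q=19
i=7: a=1 ⇒ p=199, q=30
→ (199, 30).  Check: 199²=39601, 44·30²=39600, difference 1.
n=2: (199,30)∘(199,30) = (199·199+44·30·30, 199·30+30·199) = (79201,11940)

199 30
79201 11940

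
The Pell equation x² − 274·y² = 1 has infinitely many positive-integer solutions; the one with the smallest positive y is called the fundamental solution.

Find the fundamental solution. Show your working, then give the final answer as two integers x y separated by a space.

[16; 1,1,4,4,1,1,32] for √274; ℓ=7 ⇒ convergent index 13
step 0: (16, 1)  from 16·(1,0) + (0,1)
…
step 6: (1407, 85)  from 1·(778,47) + (629,38)
…
step 12: (2189276, 132259)  from 1·(1770023,106931) + (419253,25328)
step 13: (3959299, 239190)  from 1·(2189276,132259) + (1770023,106931)
fundamental: x₁=3959299, y₁=239190  (since 15676048571401 − 274·57211856100 = 1)

3959299 239190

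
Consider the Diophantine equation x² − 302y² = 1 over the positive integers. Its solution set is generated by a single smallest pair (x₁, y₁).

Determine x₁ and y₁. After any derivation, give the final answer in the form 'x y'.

[17; 2,1,1,1,4,…,1,2,34] for √302; ℓ=16 ⇒ convergent index 15
i=0: a=17 ⇒ p=17, q=1
…
i=3: a=1 ⇒ p=87, q=5
i=4: a=1 ⇒ p=139, q=8
…
i=9: a=1 ⇒ p=36581, q=2105
i=10: a=2 ⇒ p=107675, q=6196
…
i=14: a=1 ⇒ p=1617193, q=93059
i=15: a=2 ⇒ p=4276623, q=246092
→ (4276623, 246092).  Check: 4276623²=18289504284129, 302·246092²=18289504284128, difference 1.

4276623 246092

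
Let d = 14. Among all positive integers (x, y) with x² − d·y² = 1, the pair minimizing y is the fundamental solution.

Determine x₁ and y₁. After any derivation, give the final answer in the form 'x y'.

15 4

√14 = [3; 1,2,1,6, …], period ℓ=4 (even) → k=3
a_0=3:  p_0=3·1+0=3,  q_0=3·0+1=1
…
a_2=2:  p_2=2·4+3=11,  q_2=2·1+1=3
a_3=1:  p_3=1·11+4=15,  q_3=1·3+1=4
→ (15, 4).  Check: 15²=225, 14·4²=224, difference 1.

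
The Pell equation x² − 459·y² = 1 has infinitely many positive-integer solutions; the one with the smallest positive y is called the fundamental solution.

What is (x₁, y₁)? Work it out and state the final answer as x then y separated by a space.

499850 23331

√459 = [21; 2,2,1,4,21,4,1,2,2,42, …], period ℓ=10 (even) → k=9
step 0: (21, 1)  from 21·(1,0) + (0,1)
…
step 3: (150, 7)  from 1·(107,5) + (43,2)
…
step 5: (14997, 700)  from 21·(707,33) + (150,7)
…
step 8: (212079, 9899)  from 2·(75692,3533) + (60695,2833)
step 9: (499850, 23331)  from 2·(212079,9899) + (75692,3533)
fundamental: x₁=499850, y₁=23331  (since 249850022500 − 459·544335561 = 1)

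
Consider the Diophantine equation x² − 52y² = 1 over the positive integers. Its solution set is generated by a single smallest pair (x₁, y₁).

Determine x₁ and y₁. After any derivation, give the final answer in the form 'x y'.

649 90

√52 → a₀=7, period (4,1,2,1,4,14); ℓ=6 even so k=5
a_0=7:  p_0=7·1+0=7,  q_0=7·0+1=1
a_1=4:  p_1=4·7+1=29,  q_1=4·1+0=4
a_2=1:  p_2=1·29+7=36,  q_2=1·4+1=5
a_3=2:  p_3=2·36+29=101,  q_3=2·5+4=14
a_4=1:  p_4=1·101+36=137,  q_4=1·14+5=19
a_5=4:  p_5=4·137+101=649,  q_5=4·19+14=90
→ (649, 90).  Check: 649²=421201, 52·90²=421200, difference 1.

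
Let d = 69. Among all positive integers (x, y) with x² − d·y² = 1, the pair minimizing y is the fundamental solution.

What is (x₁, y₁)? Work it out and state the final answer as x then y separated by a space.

7775 936

d=69: √d = [8; 3,3,1,4,1,3,3,16] (ℓ=8, even), read p_7/q_7
a_0=8:  p_0=8·1+0=8,  q_0=8·0+1=1
a_1=3:  p_1=3·8+1=25,  q_1=3·1+0=3
…
a_4=4:  p_4=4·108+83=515,  q_4=4·13+10=62
a_5=1:  p_5=1·515+108=623,  q_5=1·62+13=75
a_6=3:  p_6=3·623+515=2384,  q_6=3·75+62=287
a_7=3:  p_7=3·2384+623=7775,  q_7=3·287+75=936
→ (7775, 936).  Check: 7775²=60450625, 69·936²=60450624, difference 1.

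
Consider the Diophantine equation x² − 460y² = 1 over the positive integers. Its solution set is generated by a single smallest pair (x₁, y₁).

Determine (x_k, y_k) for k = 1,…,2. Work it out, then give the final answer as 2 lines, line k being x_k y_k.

[21; 2,4,3,1,2,10,2,1,3,4,2,42] for √460; ℓ=12 ⇒ convergent index 11
k=0  a_k=21  p_k/q_k = 21/1
k=1  a_k=2  p_k/q_k = 43/2
…
k=3  a_k=3  p_k/q_k = 622/29
k=4  a_k=1  p_k/q_k = 815/38
k=5  a_k=2  p_k/q_k = 2252/105
k=6  a_k=10  p_k/q_k = 23335/1088
…
k=9  a_k=3  p_k/q_k = 265693/12388
k=10  a_k=4  p_k/q_k = 1135029/52921
k=11  a_k=2  p_k/q_k = 2535751/118230
(x₁, y₁) = (2535751, 118230);  2535751² − 460·118230² = 1 ✓
k=2:  x_2 = 2535751·2535751+460·118230·118230 = 12860066268001,  y_2 = 2535751·118230+118230·2535751 = 599603681460

2535751 118230
12860066268001 599603681460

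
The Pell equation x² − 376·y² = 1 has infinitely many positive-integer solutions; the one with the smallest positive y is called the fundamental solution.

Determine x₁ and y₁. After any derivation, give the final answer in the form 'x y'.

2143295 110532

[19; 2,1,1,3,1,…,1,2,38] for √376; ℓ=16 ⇒ convergent index 15
a_0=19:  p_0=19·1+0=19,  q_0=19·0+1=1
…
a_4=3:  p_4=3·97+58=349,  q_4=3·5+3=18
a_5=1:  p_5=1·349+97=446,  q_5=1·18+5=23
…
a_8=4:  p_8=4·2928+1241=12953,  q_8=4·151+64=668
…
a_14=1:  p_14=1·468441+368986=837427,  q_14=1·24158+19029=43187
a_15=2:  p_15=2·837427+468441=2143295,  q_15=2·43187+24158=110532
→ (2143295, 110532).  Check: 2143295²=4593713457025, 376·110532²=4593713457024, difference 1.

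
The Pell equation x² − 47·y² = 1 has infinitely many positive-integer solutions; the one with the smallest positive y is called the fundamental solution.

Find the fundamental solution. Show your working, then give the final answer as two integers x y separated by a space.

[6; 1,5,1,12] for √47; ℓ=4 ⇒ convergent index 3
step 0: (6, 1)  from 6·(1,0) + (0,1)
step 1: (7, 1)  from 1·(6,1) + (1,0)
step 2: (41, 6)  from 5·(7,1) + (6,1)
step 3: (48, 7)  from 1·(41,6) + (7,1)
fundamental: x₁=48, y₁=7  (since 2304 − 47·49 = 1)

48 7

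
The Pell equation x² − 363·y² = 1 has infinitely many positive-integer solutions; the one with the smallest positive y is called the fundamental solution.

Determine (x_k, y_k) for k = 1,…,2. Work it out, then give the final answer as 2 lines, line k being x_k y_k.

362 19
262087 13756

√363 = [19; 19,38, …], period ℓ=2 (even) → k=1
i=0: a=19 ⇒ p=19, q=1
i=1: a=19 ⇒ p=362, q=19
→ (362, 19).  Check: 362²=131044, 363·19²=131043, difference 1.
n=2: (362,19)∘(362,19) = (362·362+363·19·19, 362·19+19·362) = (262087,13756)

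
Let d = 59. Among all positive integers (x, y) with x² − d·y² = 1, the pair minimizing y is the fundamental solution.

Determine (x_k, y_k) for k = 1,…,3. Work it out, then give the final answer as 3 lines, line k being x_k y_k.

530 69
561799 73140
595506410 77528331

[7; 1,2,7,2,1,14] for √59; ℓ=6 ⇒ convergent index 5
i=0: a=7 ⇒ p=7, q=1
i=1: a=1 ⇒ p=8, q=1
i=2: a=2 ⇒ p=23, q=3
…
i=4: a=2 ⇒ p=361, q=47
i=5: a=1 ⇒ p=530, q=69
fundamental: x₁=530, y₁=69  (since 280900 − 59·4761 = 1)
(x_2, y_2) = (530·530 + 59·69·69, 530·69 + 69·530) = (561799, 73140)
(x_3, y_3) = (530·561799 + 59·69·73140, 530·73140 + 69·561799) = (595506410, 77528331)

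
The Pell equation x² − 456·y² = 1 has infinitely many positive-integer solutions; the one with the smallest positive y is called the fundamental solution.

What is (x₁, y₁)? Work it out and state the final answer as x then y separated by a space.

1025 48

d=456: √d = [21; 2,1,4,1,2,42] (ℓ=6, even), read p_5/q_5
step 0: (21, 1)  from 21·(1,0) + (0,1)
step 1: (43, 2)  from 2·(21,1) + (1,0)
step 2: (64, 3)  from 1·(43,2) + (21,1)
step 3: (299, 14)  from 4·(64,3) + (43,2)
step 4: (363, 17)  from 1·(299,14) + (64,3)
step 5: (1025, 48)  from 2·(363,17) + (299,14)
→ (1025, 48).  Check: 1025²=1050625, 456·48²=1050624, difference 1.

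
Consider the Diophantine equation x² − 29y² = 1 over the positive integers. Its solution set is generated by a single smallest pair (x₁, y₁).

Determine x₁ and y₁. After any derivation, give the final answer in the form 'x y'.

√29 = [5; 2,1,1,2,10, …], period ℓ=5 (odd) → k=9
a_0=5:  p_0=5·1+0=5,  q_0=5·0+1=1
a_1=2:  p_1=2·5+1=11,  q_1=2·1+0=2
…
a_3=1:  p_3=1·16+11=27,  q_3=1·3+2=5
a_4=2:  p_4=2·27+16=70,  q_4=2·5+3=13
a_5=10:  p_5=10·70+27=727,  q_5=10·13+5=135
a_6=2:  p_6=2·727+70=1524,  q_6=2·135+13=283
a_7=1:  p_7=1·1524+727=2251,  q_7=1·283+135=418
a_8=1:  p_8=1·2251+1524=3775,  q_8=1·418+283=701
a_9=2:  p_9=2·3775+2251=9801,  q_9=2·701+418=1820
fundamental: x₁=9801, y₁=1820  (since 96059601 − 29·3312400 = 1)

9801 1820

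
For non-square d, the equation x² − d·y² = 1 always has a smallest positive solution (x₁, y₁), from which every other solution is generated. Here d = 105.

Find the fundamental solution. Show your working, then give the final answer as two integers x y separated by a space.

41 4

√105 = [10; 4,20, …], period ℓ=2 (even) → k=1
k=0  a_k=10  p_k/q_k = 10/1
k=1  a_k=4  p_k/q_k = 41/4
fundamental: x₁=41, y₁=4  (since 1681 − 105·16 = 1)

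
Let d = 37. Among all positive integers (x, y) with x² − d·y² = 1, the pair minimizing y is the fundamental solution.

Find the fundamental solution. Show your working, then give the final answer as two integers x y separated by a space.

73 12

√37 = [6; 12, …], period ℓ=1 (odd) → k=1
a_0=6:  p_0=6·1+0=6,  q_0=6·0+1=1
a_1=12:  p_1=12·6+1=73,  q_1=12·1+0=12
(x₁, y₁) = (73, 12);  73² − 37·12² = 1 ✓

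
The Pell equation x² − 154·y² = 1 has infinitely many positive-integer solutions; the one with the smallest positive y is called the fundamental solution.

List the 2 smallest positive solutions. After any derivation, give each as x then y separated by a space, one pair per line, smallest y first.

21295 1716
906954049 73084440

d=154: √d = [12; 2,2,3,1,2,1,3,2,2,24] (ℓ=10, even), read p_9/q_9
a_0=12:  p_0=12·1+0=12,  q_0=12·0+1=1
…
a_2=2:  p_2=2·25+12=62,  q_2=2·2+1=5
…
a_6=1:  p_6=1·757+273=1030,  q_6=1·61+22=83
a_7=3:  p_7=3·1030+757=3847,  q_7=3·83+61=310
a_8=2:  p_8=2·3847+1030=8724,  q_8=2·310+83=703
a_9=2:  p_9=2·8724+3847=21295,  q_9=2·703+310=1716
→ (21295, 1716).  Check: 21295²=453477025, 154·1716²=453477024, difference 1.
k=2:  x_2 = 21295·21295+154·1716·1716 = 906954049,  y_2 = 21295·1716+1716·21295 = 73084440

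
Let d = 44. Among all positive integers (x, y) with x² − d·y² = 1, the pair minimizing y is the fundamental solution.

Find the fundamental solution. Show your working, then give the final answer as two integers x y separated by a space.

[6; 1,1,1,2,1,1,1,12] for √44; ℓ=8 ⇒ convergent index 7
a_0=6:  p_0=6·1+0=6,  q_0=6·0+1=1
a_1=1:  p_1=1·6+1=7,  q_1=1·1+0=1
a_2=1:  p_2=1·7+6=13,  q_2=1·1+1=2
a_3=1:  p_3=1·13+7=20,  q_3=1·2+1=3
a_4=2:  p_4=2·20+13=53,  q_4=2·3+2=8
a_5=1:  p_5=1·53+20=73,  q_5=1·8+3=11
a_6=1:  p_6=1·73+53=126,  q_6=1·11+8=19
a_7=1:  p_7=1·126+73=199,  q_7=1·19+11=30
→ (199, 30).  Check: 199²=39601, 44·30²=39600, difference 1.

199 30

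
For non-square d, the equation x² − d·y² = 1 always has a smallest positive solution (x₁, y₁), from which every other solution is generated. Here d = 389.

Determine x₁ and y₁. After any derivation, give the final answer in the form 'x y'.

√389 → a₀=19, period (1,2,1,1,1,1,2,1,38); ℓ=9 odd so k=17
a_0=19:  p_0=19·1+0=19,  q_0=19·0+1=1
a_1=1:  p_1=1·19+1=20,  q_1=1·1+0=1
a_2=2:  p_2=2·20+19=59,  q_2=2·1+1=3
a_3=1:  p_3=1·59+20=79,  q_3=1·3+1=4
a_4=1:  p_4=1·79+59=138,  q_4=1·4+3=7
…
a_8=1:  p_8=1·927+355=1282,  q_8=1·47+18=65
…
a_11=2:  p_11=2·50925+49643=151493,  q_11=2·2582+2517=7681
…
a_16=2:  p_16=2·910240+556329=2376809,  q_16=2·46151+28207=120509
a_17=1:  p_17=1·2376809+910240=3287049,  q_17=1·120509+46151=166660
→ (3287049, 166660).  Check: 3287049²=10804691128401, 389·166660²=10804691128400, difference 1.

3287049 166660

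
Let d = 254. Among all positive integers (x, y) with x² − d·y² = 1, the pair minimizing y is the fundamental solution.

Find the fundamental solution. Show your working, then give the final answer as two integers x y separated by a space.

√254 = [15; 1,14,1,30, …], period ℓ=4 (even) → k=3
a_0=15:  p_0=15·1+0=15,  q_0=15·0+1=1
…
a_2=14:  p_2=14·16+15=239,  q_2=14·1+1=15
a_3=1:  p_3=1·239+16=255,  q_3=1·15+1=16
→ (255, 16).  Check: 255²=65025, 254·16²=65024, difference 1.

255 16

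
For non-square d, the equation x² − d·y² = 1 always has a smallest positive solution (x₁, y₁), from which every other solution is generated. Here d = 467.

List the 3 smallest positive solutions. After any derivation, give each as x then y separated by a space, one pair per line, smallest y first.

1625626 75225
5285319783751 244575431700
17183906517558380626 795176361465413175

[21; 1,1,1,1,3,…,1,1,42] for √467; ℓ=14 ⇒ convergent index 13
a_0=21:  p_0=21·1+0=21,  q_0=21·0+1=1
…
a_2=1:  p_2=1·22+21=43,  q_2=1·1+1=2
…
a_5=3:  p_5=3·108+65=389,  q_5=3·5+3=18
a_6=3:  p_6=3·389+108=1275,  q_6=3·18+5=59
a_7=21:  p_7=21·1275+389=27164,  q_7=21·59+18=1257
…
a_9=3:  p_9=3·82767+27164=275465,  q_9=3·3830+1257=12747
…
a_12=1:  p_12=1·633697+358232=991929,  q_12=1·29324+16577=45901
a_13=1:  p_13=1·991929+633697=1625626,  q_13=1·45901+29324=75225
fundamental: x₁=1625626, y₁=75225  (since 2642659891876 − 467·5658800625 = 1)
(x_2, y_2) = (1625626·1625626 + 467·75225·75225, 1625626·75225 + 75225·1625626) = (5285319783751, 244575431700)
(x_3, y_3) = (1625626·5285319783751 + 467·75225·244575431700, 1625626·244575431700 + 75225·5285319783751) = (17183906517558380626, 795176361465413175)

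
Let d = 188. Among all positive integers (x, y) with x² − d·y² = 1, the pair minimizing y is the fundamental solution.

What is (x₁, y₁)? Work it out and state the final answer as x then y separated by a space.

4607 336

√188 = [13; 1,2,2,6,2,2,1,26, …], period ℓ=8 (even) → k=7
i=0: a=13 ⇒ p=13, q=1
…
i=2: a=2 ⇒ p=41, q=3
…
i=4: a=6 ⇒ p=617, q=45
i=5: a=2 ⇒ p=1330, q=97
i=6: a=2 ⇒ p=3277, q=239
i=7: a=1 ⇒ p=4607, q=336
fundamental: x₁=4607, y₁=336  (since 21224449 − 188·112896 = 1)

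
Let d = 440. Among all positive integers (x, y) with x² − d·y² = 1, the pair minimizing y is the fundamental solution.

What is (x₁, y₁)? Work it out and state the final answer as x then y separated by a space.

√440 = [20; 1,40, …], period ℓ=2 (even) → k=1
a_0=20:  p_0=20·1+0=20,  q_0=20·0+1=1
a_1=1:  p_1=1·20+1=21,  q_1=1·1+0=1
(x₁, y₁) = (21, 1);  21² − 440·1² = 1 ✓

21 1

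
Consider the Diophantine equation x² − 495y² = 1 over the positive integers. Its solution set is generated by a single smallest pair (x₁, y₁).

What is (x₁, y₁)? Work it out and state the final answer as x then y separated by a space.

√495 = [22; 4,44, …], period ℓ=2 (even) → k=1
step 0: (22, 1)  from 22·(1,0) + (0,1)
step 1: (89, 4)  from 4·(22,1) + (1,0)
→ (89, 4).  Check: 89²=7921, 495·4²=7920, difference 1.

89 4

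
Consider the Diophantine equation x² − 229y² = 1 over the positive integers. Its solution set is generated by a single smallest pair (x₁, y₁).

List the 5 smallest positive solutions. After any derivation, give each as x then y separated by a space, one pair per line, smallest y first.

√229 → a₀=15, period (7,1,1,7,30); ℓ=5 odd so k=9
step 0: (15, 1)  from 15·(1,0) + (0,1)
…
step 2: (121, 8)  from 1·(106,7) + (15,1)
…
step 4: (1710, 113)  from 7·(227,15) + (121,8)
step 5: (51527, 3405)  from 30·(1710,113) + (227,15)
…
step 8: (776325, 51301)  from 1·(413926,27353) + (362399,23948)
step 9: (5848201, 386460)  from 7·(776325,51301) + (413926,27353)
(x₁, y₁) = (5848201, 386460);  5848201² − 229·386460² = 1 ✓
n=2: (5848201,386460)∘(5848201,386460) = (5848201·5848201+229·386460·386460, 5848201·386460+386460·5848201) = (68402909872801,4520191516920)
n=3: (68402909872801,4520191516920)∘(5848201,386460) = (5848201·68402909872801+229·386460·4520191516920, 5848201·4520191516920+386460·68402909872801) = (800067931842043513801,52869977098885735380)
n=4: (800067931842043513801,52869977098885735380)∘(5848201,386460) = (5848201·800067931842043513801+229·386460·52869977098885735380, 5848201·52869977098885735380+386460·800067931842043513801) = (9357916158133073035999171201,618388505879356792878585840)
n=5: (9357916158133073035999171201,618388505879356792878585840)∘(5848201,386460) = (5848201·9357916158133073035999171201+229·386460·618388505879356792878585840, 5848201·618388505879356792878585840+386460·9357916158133073035999171201) = (109453949267819191656474935990205001,7232920556944267680961578290412300)

5848201 386460
68402909872801 4520191516920
800067931842043513801 52869977098885735380
9357916158133073035999171201 618388505879356792878585840
109453949267819191656474935990205001 7232920556944267680961578290412300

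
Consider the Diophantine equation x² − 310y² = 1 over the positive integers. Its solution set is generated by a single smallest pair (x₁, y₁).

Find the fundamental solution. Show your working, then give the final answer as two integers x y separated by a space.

848719 48204

√310 = [17; 1,1,1,1,5,…,1,1,34, …], period ℓ=16 (even) → k=15
step 0: (17, 1)  from 17·(1,0) + (0,1)
step 1: (18, 1)  from 1·(17,1) + (1,0)
…
step 3: (53, 3)  from 1·(35,2) + (18,1)
step 4: (88, 5)  from 1·(53,3) + (35,2)
step 5: (493, 28)  from 5·(88,5) + (53,3)
step 6: (1567, 89)  from 3·(493,28) + (88,5)
…
step 8: (5687, 323)  from 2·(2060,117) + (1567,89)
…
step 10: (28928, 1643)  from 3·(7747,440) + (5687,323)
step 11: (152387, 8655)  from 5·(28928,1643) + (7747,440)
step 12: (181315, 10298)  from 1·(152387,8655) + (28928,1643)
…
step 14: (515017, 29251)  from 1·(333702,18953) + (181315,10298)
step 15: (848719, 48204)  from 1·(515017,29251) + (333702,18953)
→ (848719, 48204).  Check: 848719²=720323940961, 310·48204²=720323940960, difference 1.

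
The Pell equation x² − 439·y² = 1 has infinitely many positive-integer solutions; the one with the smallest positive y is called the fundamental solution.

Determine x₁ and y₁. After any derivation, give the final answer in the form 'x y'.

√439 → a₀=20, period (1,19,1,40); ℓ=4 even so k=3
a_0=20:  p_0=20·1+0=20,  q_0=20·0+1=1
a_1=1:  p_1=1·20+1=21,  q_1=1·1+0=1
a_2=19:  p_2=19·21+20=419,  q_2=19·1+1=20
a_3=1:  p_3=1·419+21=440,  q_3=1·20+1=21
→ (440, 21).  Check: 440²=193600, 439·21²=193599, difference 1.

440 21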